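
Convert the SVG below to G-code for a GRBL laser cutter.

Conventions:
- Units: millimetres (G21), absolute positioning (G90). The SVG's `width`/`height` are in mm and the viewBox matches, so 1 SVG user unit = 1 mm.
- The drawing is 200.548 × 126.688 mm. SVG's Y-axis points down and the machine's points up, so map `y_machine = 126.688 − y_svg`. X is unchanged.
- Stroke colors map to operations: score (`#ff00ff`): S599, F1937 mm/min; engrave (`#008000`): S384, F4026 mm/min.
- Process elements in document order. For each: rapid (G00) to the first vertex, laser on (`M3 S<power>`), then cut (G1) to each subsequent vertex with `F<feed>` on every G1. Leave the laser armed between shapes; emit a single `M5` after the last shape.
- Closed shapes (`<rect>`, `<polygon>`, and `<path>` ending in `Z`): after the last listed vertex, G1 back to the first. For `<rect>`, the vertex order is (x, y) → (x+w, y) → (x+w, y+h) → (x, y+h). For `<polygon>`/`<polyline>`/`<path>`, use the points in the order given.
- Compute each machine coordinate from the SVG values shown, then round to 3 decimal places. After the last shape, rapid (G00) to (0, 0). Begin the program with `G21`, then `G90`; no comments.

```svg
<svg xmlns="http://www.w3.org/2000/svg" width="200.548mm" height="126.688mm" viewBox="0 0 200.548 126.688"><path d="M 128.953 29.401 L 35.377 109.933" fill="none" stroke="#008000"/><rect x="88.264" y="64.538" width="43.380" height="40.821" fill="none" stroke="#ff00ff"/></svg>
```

Since the viewBox matches the mm dimensions, user units are millimetres directly. The only transform is the Y-flip y_m = 126.688 − y_svg.

Shape 1 is a line segment drawn with `<path>`. Its stroke #008000 means engrave at S384, F4026. After flipping Y the toolpath is (128.953,97.287) → (35.377,16.755).

Shape 2 is a rectangle drawn with `<rect>`. Its stroke #ff00ff means score at S599, F1937. After flipping Y the toolpath is (88.264,62.150) → (131.644,62.150) → (131.644,21.329) → (88.264,21.329) → (88.264,62.150), returning to the start.

G21
G90
G00 X128.953 Y97.287
M3 S384
G1 X35.377 Y16.755 F4026
G00 X88.264 Y62.150
M3 S599
G1 X131.644 Y62.150 F1937
G1 X131.644 Y21.329 F1937
G1 X88.264 Y21.329 F1937
G1 X88.264 Y62.150 F1937
M5
G00 X0.000 Y0.000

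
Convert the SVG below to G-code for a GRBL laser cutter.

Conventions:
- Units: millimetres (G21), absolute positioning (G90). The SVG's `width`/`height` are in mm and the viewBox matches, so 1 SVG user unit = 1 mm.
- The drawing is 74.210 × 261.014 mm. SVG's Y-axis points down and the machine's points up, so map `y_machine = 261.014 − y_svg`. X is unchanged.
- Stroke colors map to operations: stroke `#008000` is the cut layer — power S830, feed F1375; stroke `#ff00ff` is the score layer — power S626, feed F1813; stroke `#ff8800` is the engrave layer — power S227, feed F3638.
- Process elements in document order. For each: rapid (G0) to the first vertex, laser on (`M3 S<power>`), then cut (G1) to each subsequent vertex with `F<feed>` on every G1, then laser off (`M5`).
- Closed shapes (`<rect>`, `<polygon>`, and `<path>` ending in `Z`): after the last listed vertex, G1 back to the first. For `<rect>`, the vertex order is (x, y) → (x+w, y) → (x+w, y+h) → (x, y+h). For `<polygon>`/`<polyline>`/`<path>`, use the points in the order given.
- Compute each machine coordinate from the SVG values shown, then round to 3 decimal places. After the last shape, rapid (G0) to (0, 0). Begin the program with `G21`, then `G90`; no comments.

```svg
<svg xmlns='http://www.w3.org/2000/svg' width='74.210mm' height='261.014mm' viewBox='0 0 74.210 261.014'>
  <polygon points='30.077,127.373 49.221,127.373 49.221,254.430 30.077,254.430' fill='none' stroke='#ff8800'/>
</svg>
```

G21
G90
G0 X30.077 Y133.641
M3 S227
G1 X49.221 Y133.641 F3638
G1 X49.221 Y6.584 F3638
G1 X30.077 Y6.584 F3638
G1 X30.077 Y133.641 F3638
M5
G0 X0.000 Y0.000

Since the viewBox matches the mm dimensions, user units are millimetres directly. The only transform is the Y-flip y_m = 261.014 − y_svg.

Shape 1 is a rectangle drawn with `<polygon>`. Its stroke #ff8800 means engrave at S227, F3638. After flipping Y the toolpath is (30.077,133.641) → (49.221,133.641) → (49.221,6.584) → (30.077,6.584) → (30.077,133.641), returning to the start.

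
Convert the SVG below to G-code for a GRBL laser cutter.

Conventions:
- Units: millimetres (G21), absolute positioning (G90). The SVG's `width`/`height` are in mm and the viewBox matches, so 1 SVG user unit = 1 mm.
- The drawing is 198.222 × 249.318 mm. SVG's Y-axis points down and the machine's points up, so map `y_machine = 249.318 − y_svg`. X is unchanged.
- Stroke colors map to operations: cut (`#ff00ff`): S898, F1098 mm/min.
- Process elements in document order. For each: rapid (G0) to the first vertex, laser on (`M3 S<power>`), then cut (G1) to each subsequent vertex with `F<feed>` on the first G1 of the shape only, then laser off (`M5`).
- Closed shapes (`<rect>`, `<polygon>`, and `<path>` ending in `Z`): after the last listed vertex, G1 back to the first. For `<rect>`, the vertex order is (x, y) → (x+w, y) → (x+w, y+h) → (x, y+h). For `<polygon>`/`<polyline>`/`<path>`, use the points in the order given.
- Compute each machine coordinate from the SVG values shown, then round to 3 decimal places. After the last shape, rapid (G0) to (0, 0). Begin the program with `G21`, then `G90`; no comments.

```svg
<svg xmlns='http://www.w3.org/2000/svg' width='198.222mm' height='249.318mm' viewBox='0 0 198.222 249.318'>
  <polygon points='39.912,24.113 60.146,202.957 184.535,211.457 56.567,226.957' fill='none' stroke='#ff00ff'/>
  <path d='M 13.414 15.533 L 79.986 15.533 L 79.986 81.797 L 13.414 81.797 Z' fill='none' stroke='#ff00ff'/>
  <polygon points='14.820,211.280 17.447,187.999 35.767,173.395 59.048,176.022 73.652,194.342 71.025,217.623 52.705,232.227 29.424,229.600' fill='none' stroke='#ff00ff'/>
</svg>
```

G21
G90
G0 X39.912 Y225.205
M3 S898
G1 X60.146 Y46.361 F1098
G1 X184.535 Y37.861
G1 X56.567 Y22.361
G1 X39.912 Y225.205
M5
G0 X13.414 Y233.785
M3 S898
G1 X79.986 Y233.785 F1098
G1 X79.986 Y167.521
G1 X13.414 Y167.521
G1 X13.414 Y233.785
M5
G0 X14.820 Y38.038
M3 S898
G1 X17.447 Y61.319 F1098
G1 X35.767 Y75.923
G1 X59.048 Y73.296
G1 X73.652 Y54.976
G1 X71.025 Y31.695
G1 X52.705 Y17.091
G1 X29.424 Y19.718
G1 X14.820 Y38.038
M5
G0 X0.000 Y0.000

1 u = 1 mm; y_m = 249.318 − y.

[1] `<polygon>` closed polygon, #ff00ff→cut S898 F1098: (39.912,225.205) → (60.146,46.361) → (184.535,37.861) → (56.567,22.361) → (39.912,225.205) (closed)

[2] `<path>` rectangle, #ff00ff→cut S898 F1098: (13.414,233.785) → (79.986,233.785) → (79.986,167.521) → (13.414,167.521) → (13.414,233.785) (closed)

[3] `<polygon>` regular polygon, #ff00ff→cut S898 F1098: (14.820,38.038) → (17.447,61.319) → (35.767,75.923) → (59.048,73.296) → (73.652,54.976) → (71.025,31.695) → (52.705,17.091) → (29.424,19.718) → (14.820,38.038) (closed)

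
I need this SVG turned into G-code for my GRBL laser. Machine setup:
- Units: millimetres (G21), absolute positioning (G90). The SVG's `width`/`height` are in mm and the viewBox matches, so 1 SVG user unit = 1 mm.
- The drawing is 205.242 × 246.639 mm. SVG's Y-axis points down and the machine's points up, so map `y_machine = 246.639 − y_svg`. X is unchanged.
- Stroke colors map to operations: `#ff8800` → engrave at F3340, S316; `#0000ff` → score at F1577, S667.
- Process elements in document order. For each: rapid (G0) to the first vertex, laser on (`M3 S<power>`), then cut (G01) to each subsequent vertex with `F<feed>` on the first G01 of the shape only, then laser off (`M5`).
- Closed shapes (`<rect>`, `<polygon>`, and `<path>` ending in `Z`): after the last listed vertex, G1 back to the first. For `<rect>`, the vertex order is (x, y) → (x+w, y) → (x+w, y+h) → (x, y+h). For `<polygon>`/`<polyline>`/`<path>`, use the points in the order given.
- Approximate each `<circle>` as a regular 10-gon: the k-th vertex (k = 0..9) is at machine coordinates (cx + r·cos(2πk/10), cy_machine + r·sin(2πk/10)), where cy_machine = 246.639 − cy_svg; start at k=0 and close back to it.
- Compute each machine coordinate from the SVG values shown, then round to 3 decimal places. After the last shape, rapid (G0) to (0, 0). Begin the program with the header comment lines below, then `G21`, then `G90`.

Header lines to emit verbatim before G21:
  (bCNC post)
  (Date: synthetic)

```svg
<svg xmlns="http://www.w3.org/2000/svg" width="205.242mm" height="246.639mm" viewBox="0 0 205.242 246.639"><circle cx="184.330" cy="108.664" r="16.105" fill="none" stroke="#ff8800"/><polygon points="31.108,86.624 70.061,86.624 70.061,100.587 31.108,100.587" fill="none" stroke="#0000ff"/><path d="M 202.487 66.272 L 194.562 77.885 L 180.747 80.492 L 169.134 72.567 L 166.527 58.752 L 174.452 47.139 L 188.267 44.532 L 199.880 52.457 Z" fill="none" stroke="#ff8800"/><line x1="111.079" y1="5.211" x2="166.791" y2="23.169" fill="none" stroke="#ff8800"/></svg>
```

Since the viewBox matches the mm dimensions, user units are millimetres directly. The only transform is the Y-flip y_m = 246.639 − y_svg.

Shape 1 is a circle drawn with `<circle>`. Its stroke #ff8800 means engrave at S316, F3340. After flipping Y the toolpath is (200.435,137.975) → (197.359,147.441) → (189.307,153.292) → (179.353,153.292) → (171.301,147.441) → (168.225,137.975) → (171.301,128.509) → (179.353,122.658) → (189.307,122.658) → (197.359,128.509) → (200.435,137.975), returning to the start.

Shape 2 is a rectangle drawn with `<polygon>`. Its stroke #0000ff means score at S667, F1577. After flipping Y the toolpath is (31.108,160.015) → (70.061,160.015) → (70.061,146.052) → (31.108,146.052) → (31.108,160.015), returning to the start.

Shape 3 is a regular polygon drawn with `<path>`. Its stroke #ff8800 means engrave at S316, F3340. After flipping Y the toolpath is (202.487,180.367) → (194.562,168.754) → (180.747,166.147) → (169.134,174.072) → (166.527,187.887) → (174.452,199.500) → (188.267,202.107) → (199.880,194.182) → (202.487,180.367), returning to the start.

Shape 4 is a line segment drawn with `<line>`. Its stroke #ff8800 means engrave at S316, F3340. After flipping Y the toolpath is (111.079,241.428) → (166.791,223.470).

(bCNC post)
(Date: synthetic)
G21
G90
G0 X200.435 Y137.975
M3 S316
G01 X197.359 Y147.441 F3340
G01 X189.307 Y153.292
G01 X179.353 Y153.292
G01 X171.301 Y147.441
G01 X168.225 Y137.975
G01 X171.301 Y128.509
G01 X179.353 Y122.658
G01 X189.307 Y122.658
G01 X197.359 Y128.509
G01 X200.435 Y137.975
M5
G0 X31.108 Y160.015
M3 S667
G01 X70.061 Y160.015 F1577
G01 X70.061 Y146.052
G01 X31.108 Y146.052
G01 X31.108 Y160.015
M5
G0 X202.487 Y180.367
M3 S316
G01 X194.562 Y168.754 F3340
G01 X180.747 Y166.147
G01 X169.134 Y174.072
G01 X166.527 Y187.887
G01 X174.452 Y199.500
G01 X188.267 Y202.107
G01 X199.880 Y194.182
G01 X202.487 Y180.367
M5
G0 X111.079 Y241.428
M3 S316
G01 X166.791 Y223.470 F3340
M5
G0 X0.000 Y0.000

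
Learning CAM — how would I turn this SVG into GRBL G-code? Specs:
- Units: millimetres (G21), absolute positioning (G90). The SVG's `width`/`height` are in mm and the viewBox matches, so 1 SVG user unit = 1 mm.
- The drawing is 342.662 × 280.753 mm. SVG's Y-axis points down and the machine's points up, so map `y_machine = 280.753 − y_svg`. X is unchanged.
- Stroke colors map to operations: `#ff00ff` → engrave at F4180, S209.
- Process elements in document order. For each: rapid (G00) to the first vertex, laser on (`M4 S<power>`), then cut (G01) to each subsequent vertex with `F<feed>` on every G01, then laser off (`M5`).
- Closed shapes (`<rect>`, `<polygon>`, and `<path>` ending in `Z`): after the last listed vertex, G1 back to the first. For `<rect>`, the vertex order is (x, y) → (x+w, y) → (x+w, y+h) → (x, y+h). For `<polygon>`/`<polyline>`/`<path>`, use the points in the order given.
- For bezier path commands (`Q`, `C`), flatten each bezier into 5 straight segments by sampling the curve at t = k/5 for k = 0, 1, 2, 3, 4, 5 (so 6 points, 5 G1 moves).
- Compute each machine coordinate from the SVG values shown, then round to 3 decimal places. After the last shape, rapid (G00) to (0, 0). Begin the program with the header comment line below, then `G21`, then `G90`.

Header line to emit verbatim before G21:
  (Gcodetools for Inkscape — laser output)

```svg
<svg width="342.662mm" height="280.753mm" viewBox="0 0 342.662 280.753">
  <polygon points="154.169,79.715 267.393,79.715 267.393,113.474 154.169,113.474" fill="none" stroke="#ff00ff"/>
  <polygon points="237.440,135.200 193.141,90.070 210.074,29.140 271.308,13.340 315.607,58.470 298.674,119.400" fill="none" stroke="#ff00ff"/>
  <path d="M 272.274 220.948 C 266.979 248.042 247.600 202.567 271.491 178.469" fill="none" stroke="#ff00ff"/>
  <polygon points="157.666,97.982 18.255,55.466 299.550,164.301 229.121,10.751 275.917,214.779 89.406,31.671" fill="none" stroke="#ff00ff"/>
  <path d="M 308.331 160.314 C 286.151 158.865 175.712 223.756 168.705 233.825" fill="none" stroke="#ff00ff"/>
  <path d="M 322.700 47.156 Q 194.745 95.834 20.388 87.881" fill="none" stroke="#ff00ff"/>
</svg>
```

Since the viewBox matches the mm dimensions, user units are millimetres directly. The only transform is the Y-flip y_m = 280.753 − y_svg.

Shape 1 is a rectangle drawn with `<polygon>`. Its stroke #ff00ff means engrave at S209, F4180. After flipping Y the toolpath is (154.169,201.038) → (267.393,201.038) → (267.393,167.279) → (154.169,167.279) → (154.169,201.038), returning to the start.

Shape 2 is a regular polygon drawn with `<polygon>`. Its stroke #ff00ff means engrave at S209, F4180. After flipping Y the toolpath is (237.440,145.553) → (193.141,190.683) → (210.074,251.613) → (271.308,267.413) → (315.607,222.283) → (298.674,161.353) → (237.440,145.553), returning to the start.

Shape 3 is a cubic bezier drawn with `<path>`. Its stroke #ff00ff means engrave at S209, F4180. After flipping Y the toolpath is (272.274,59.805) → (267.866,51.505) → (262.830,56.113) → (259.921,69.118) → (261.890,86.012) → (271.491,102.284).

Shape 4 is a closed polygon drawn with `<polygon>`. Its stroke #ff00ff means engrave at S209, F4180. After flipping Y the toolpath is (157.666,182.771) → (18.255,225.287) → (299.550,116.452) → (229.121,270.002) → (275.917,65.974) → (89.406,249.082) → (157.666,182.771), returning to the start.

Shape 5 is a cubic bezier drawn with `<path>`. Its stroke #ff00ff means engrave at S209, F4180. After flipping Y the toolpath is (308.331,120.439) → (285.965,114.317) → (251.619,98.089) → (214.493,77.571) → (183.788,58.579) → (168.705,46.928).

Shape 6 is a quadratic bezier drawn with `<path>`. Its stroke #ff00ff means engrave at S209, F4180. After flipping Y the toolpath is (322.700,233.597) → (269.662,216.391) → (212.912,203.716) → (152.449,195.571) → (88.275,191.956) → (20.388,192.872).

(Gcodetools for Inkscape — laser output)
G21
G90
G00 X154.169 Y201.038
M4 S209
G01 X267.393 Y201.038 F4180
G01 X267.393 Y167.279 F4180
G01 X154.169 Y167.279 F4180
G01 X154.169 Y201.038 F4180
M5
G00 X237.440 Y145.553
M4 S209
G01 X193.141 Y190.683 F4180
G01 X210.074 Y251.613 F4180
G01 X271.308 Y267.413 F4180
G01 X315.607 Y222.283 F4180
G01 X298.674 Y161.353 F4180
G01 X237.440 Y145.553 F4180
M5
G00 X272.274 Y59.805
M4 S209
G01 X267.866 Y51.505 F4180
G01 X262.830 Y56.113 F4180
G01 X259.921 Y69.118 F4180
G01 X261.890 Y86.012 F4180
G01 X271.491 Y102.284 F4180
M5
G00 X157.666 Y182.771
M4 S209
G01 X18.255 Y225.287 F4180
G01 X299.550 Y116.452 F4180
G01 X229.121 Y270.002 F4180
G01 X275.917 Y65.974 F4180
G01 X89.406 Y249.082 F4180
G01 X157.666 Y182.771 F4180
M5
G00 X308.331 Y120.439
M4 S209
G01 X285.965 Y114.317 F4180
G01 X251.619 Y98.089 F4180
G01 X214.493 Y77.571 F4180
G01 X183.788 Y58.579 F4180
G01 X168.705 Y46.928 F4180
M5
G00 X322.700 Y233.597
M4 S209
G01 X269.662 Y216.391 F4180
G01 X212.912 Y203.716 F4180
G01 X152.449 Y195.571 F4180
G01 X88.275 Y191.956 F4180
G01 X20.388 Y192.872 F4180
M5
G00 X0.000 Y0.000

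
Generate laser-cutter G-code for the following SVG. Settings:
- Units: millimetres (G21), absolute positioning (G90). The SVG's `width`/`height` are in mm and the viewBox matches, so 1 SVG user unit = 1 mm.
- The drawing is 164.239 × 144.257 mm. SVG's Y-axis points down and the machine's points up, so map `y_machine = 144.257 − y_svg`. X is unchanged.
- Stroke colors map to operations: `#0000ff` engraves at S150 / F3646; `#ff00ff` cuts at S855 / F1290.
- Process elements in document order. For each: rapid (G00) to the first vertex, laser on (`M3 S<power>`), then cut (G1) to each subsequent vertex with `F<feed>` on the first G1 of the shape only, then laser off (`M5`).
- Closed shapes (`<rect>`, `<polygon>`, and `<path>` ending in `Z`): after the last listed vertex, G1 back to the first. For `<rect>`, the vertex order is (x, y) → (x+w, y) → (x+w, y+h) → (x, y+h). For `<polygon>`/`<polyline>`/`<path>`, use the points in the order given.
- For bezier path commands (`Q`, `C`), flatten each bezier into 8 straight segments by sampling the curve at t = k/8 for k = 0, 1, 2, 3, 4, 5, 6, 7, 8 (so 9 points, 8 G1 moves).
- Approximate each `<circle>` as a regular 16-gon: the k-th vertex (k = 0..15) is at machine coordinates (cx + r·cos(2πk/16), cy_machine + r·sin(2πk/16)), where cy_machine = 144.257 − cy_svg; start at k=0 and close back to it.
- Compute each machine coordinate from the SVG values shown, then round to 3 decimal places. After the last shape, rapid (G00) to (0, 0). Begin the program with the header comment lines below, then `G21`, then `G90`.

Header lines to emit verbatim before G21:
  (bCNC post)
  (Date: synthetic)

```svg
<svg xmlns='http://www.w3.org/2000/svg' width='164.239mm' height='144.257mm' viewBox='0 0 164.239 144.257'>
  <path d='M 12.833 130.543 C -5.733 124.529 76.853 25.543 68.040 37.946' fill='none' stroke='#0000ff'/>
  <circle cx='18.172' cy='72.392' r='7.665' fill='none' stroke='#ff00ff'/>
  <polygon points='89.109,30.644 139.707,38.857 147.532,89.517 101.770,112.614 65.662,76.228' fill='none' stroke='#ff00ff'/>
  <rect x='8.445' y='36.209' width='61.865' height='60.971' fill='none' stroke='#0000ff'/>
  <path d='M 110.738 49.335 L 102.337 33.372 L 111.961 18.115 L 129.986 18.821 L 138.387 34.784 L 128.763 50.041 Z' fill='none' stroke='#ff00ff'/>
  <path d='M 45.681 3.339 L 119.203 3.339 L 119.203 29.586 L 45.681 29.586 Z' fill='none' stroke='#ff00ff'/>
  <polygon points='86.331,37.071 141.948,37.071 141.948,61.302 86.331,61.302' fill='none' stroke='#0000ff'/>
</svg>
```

(bCNC post)
(Date: synthetic)
G21
G90
G00 X12.833 Y13.714
M3 S150
G1 X10.236 Y19.928 F3646
G1 X14.866 Y32.464
G1 X24.466 Y48.925
G1 X36.779 Y66.919
G1 X49.550 Y84.049
G1 X60.521 Y97.921
G1 X67.437 Y106.140
G1 X68.040 Y106.311
M5
G00 X25.837 Y71.865
M3 S855
G1 X25.254 Y74.798 F1290
G1 X23.592 Y77.285
G1 X21.105 Y78.947
G1 X18.172 Y79.530
G1 X15.239 Y78.947
G1 X12.752 Y77.285
G1 X11.090 Y74.798
G1 X10.507 Y71.865
G1 X11.090 Y68.932
G1 X12.752 Y66.445
G1 X15.239 Y64.783
G1 X18.172 Y64.200
G1 X21.105 Y64.783
G1 X23.592 Y66.445
G1 X25.254 Y68.932
G1 X25.837 Y71.865
M5
G00 X89.109 Y113.613
M3 S855
G1 X139.707 Y105.400 F1290
G1 X147.532 Y54.740
G1 X101.770 Y31.643
G1 X65.662 Y68.029
G1 X89.109 Y113.613
M5
G00 X8.445 Y108.048
M3 S150
G1 X70.310 Y108.048 F3646
G1 X70.310 Y47.077
G1 X8.445 Y47.077
G1 X8.445 Y108.048
M5
G00 X110.738 Y94.922
M3 S855
G1 X102.337 Y110.885 F1290
G1 X111.961 Y126.142
G1 X129.986 Y125.436
G1 X138.387 Y109.473
G1 X128.763 Y94.216
G1 X110.738 Y94.922
M5
G00 X45.681 Y140.918
M3 S855
G1 X119.203 Y140.918 F1290
G1 X119.203 Y114.671
G1 X45.681 Y114.671
G1 X45.681 Y140.918
M5
G00 X86.331 Y107.186
M3 S150
G1 X141.948 Y107.186 F3646
G1 X141.948 Y82.955
G1 X86.331 Y82.955
G1 X86.331 Y107.186
M5
G00 X0.000 Y0.000

Since the viewBox matches the mm dimensions, user units are millimetres directly. The only transform is the Y-flip y_m = 144.257 − y_svg.

Shape 1 is a cubic bezier drawn with `<path>`. Its stroke #0000ff means engrave at S150, F3646. After flipping Y the toolpath is (12.833,13.714) → (10.236,19.928) → (14.866,32.464) → (24.466,48.925) → (36.779,66.919) → (49.550,84.049) → (60.521,97.921) → (67.437,106.140) → (68.040,106.311).

Shape 2 is a circle drawn with `<circle>`. Its stroke #ff00ff means cut at S855, F1290. After flipping Y the toolpath is (25.837,71.865) → (25.254,74.798) → (23.592,77.285) → (21.105,78.947) → (18.172,79.530) → (15.239,78.947) → (12.752,77.285) → (11.090,74.798) → (10.507,71.865) → (11.090,68.932) → (12.752,66.445) → (15.239,64.783) → (18.172,64.200) → (21.105,64.783) → (23.592,66.445) → (25.254,68.932) → (25.837,71.865), returning to the start.

Shape 3 is a regular polygon drawn with `<polygon>`. Its stroke #ff00ff means cut at S855, F1290. After flipping Y the toolpath is (89.109,113.613) → (139.707,105.400) → (147.532,54.740) → (101.770,31.643) → (65.662,68.029) → (89.109,113.613), returning to the start.

Shape 4 is a rectangle drawn with `<rect>`. Its stroke #0000ff means engrave at S150, F3646. After flipping Y the toolpath is (8.445,108.048) → (70.310,108.048) → (70.310,47.077) → (8.445,47.077) → (8.445,108.048), returning to the start.

Shape 5 is a regular polygon drawn with `<path>`. Its stroke #ff00ff means cut at S855, F1290. After flipping Y the toolpath is (110.738,94.922) → (102.337,110.885) → (111.961,126.142) → (129.986,125.436) → (138.387,109.473) → (128.763,94.216) → (110.738,94.922), returning to the start.

Shape 6 is a rectangle drawn with `<path>`. Its stroke #ff00ff means cut at S855, F1290. After flipping Y the toolpath is (45.681,140.918) → (119.203,140.918) → (119.203,114.671) → (45.681,114.671) → (45.681,140.918), returning to the start.

Shape 7 is a rectangle drawn with `<polygon>`. Its stroke #0000ff means engrave at S150, F3646. After flipping Y the toolpath is (86.331,107.186) → (141.948,107.186) → (141.948,82.955) → (86.331,82.955) → (86.331,107.186), returning to the start.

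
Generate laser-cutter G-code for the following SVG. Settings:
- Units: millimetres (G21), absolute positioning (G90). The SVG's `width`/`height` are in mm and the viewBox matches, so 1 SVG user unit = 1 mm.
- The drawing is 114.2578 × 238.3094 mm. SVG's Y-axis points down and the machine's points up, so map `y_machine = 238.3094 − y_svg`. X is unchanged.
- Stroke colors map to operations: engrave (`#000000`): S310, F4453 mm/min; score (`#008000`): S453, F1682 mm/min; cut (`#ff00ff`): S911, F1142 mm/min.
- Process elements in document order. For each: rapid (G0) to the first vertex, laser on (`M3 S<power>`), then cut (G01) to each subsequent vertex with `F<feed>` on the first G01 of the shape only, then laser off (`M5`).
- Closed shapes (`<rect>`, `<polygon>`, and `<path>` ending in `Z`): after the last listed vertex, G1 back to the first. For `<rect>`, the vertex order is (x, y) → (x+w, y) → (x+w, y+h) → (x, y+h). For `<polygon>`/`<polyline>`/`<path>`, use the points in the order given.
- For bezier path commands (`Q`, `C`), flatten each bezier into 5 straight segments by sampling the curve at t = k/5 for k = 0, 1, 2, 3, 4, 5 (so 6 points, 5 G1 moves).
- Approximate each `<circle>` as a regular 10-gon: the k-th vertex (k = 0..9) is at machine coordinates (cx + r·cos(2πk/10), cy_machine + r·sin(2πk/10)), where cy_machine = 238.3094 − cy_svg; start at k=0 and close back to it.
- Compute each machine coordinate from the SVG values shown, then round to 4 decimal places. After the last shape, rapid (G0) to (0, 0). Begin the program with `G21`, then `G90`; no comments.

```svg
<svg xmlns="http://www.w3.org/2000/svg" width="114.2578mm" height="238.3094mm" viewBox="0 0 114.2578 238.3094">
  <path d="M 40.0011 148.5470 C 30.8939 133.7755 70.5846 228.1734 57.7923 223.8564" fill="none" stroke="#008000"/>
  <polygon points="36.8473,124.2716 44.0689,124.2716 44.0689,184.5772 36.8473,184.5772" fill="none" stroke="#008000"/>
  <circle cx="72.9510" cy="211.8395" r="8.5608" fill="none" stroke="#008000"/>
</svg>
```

1 u = 1 mm; y_m = 238.3094 − y.

[1] `<path>` cubic bezier, #008000→score S453 F1682: (40.0011,89.7624) → (39.5823,87.1880) → (46.0135,68.3915) → (54.4332,43.3512) → (59.9800,22.0455) → (57.7923,14.4530)

[2] `<polygon>` rectangle, #008000→score S453 F1682: (36.8473,114.0378) → (44.0689,114.0378) → (44.0689,53.7322) → (36.8473,53.7322) → (36.8473,114.0378) (closed)

[3] `<circle>` circle, #008000→score S453 F1682: (81.5118,26.4699) → (79.8768,31.5018) → (75.5964,34.6117) → (70.3056,34.6117) → (66.0252,31.5018) → (64.3902,26.4699) → (66.0252,21.4380) → (70.3056,18.3281) → (75.5964,18.3281) → (79.8768,21.4380) → (81.5118,26.4699) (closed)

G21
G90
G0 X40.0011 Y89.7624
M3 S453
G01 X39.5823 Y87.1880 F1682
G01 X46.0135 Y68.3915
G01 X54.4332 Y43.3512
G01 X59.9800 Y22.0455
G01 X57.7923 Y14.4530
M5
G0 X36.8473 Y114.0378
M3 S453
G01 X44.0689 Y114.0378 F1682
G01 X44.0689 Y53.7322
G01 X36.8473 Y53.7322
G01 X36.8473 Y114.0378
M5
G0 X81.5118 Y26.4699
M3 S453
G01 X79.8768 Y31.5018 F1682
G01 X75.5964 Y34.6117
G01 X70.3056 Y34.6117
G01 X66.0252 Y31.5018
G01 X64.3902 Y26.4699
G01 X66.0252 Y21.4380
G01 X70.3056 Y18.3281
G01 X75.5964 Y18.3281
G01 X79.8768 Y21.4380
G01 X81.5118 Y26.4699
M5
G0 X0.0000 Y0.0000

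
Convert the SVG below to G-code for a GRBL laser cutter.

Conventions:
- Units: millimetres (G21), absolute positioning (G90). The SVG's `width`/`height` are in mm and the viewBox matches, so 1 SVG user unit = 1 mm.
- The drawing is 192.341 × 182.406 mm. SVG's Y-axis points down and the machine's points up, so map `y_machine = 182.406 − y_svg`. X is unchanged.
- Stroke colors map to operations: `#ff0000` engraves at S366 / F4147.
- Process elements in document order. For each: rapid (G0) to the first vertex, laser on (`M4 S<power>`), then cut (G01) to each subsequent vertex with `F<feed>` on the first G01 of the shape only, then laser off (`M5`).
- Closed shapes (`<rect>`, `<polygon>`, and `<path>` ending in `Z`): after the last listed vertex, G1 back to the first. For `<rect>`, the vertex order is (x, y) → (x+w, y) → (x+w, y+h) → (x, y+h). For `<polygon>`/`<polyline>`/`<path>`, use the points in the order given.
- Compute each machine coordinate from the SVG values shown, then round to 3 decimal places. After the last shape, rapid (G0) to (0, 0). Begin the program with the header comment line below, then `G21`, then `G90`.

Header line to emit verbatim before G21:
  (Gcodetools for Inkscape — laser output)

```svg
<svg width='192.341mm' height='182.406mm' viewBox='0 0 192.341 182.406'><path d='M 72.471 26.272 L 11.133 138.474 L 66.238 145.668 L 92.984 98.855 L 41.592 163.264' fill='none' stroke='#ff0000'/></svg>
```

1 u = 1 mm; y_m = 182.406 − y.

[1] `<path>` open polyline, #ff0000→engrave S366 F4147: (72.471,156.134) → (11.133,43.932) → (66.238,36.738) → (92.984,83.551) → (41.592,19.142)

(Gcodetools for Inkscape — laser output)
G21
G90
G0 X72.471 Y156.134
M4 S366
G01 X11.133 Y43.932 F4147
G01 X66.238 Y36.738
G01 X92.984 Y83.551
G01 X41.592 Y19.142
M5
G0 X0.000 Y0.000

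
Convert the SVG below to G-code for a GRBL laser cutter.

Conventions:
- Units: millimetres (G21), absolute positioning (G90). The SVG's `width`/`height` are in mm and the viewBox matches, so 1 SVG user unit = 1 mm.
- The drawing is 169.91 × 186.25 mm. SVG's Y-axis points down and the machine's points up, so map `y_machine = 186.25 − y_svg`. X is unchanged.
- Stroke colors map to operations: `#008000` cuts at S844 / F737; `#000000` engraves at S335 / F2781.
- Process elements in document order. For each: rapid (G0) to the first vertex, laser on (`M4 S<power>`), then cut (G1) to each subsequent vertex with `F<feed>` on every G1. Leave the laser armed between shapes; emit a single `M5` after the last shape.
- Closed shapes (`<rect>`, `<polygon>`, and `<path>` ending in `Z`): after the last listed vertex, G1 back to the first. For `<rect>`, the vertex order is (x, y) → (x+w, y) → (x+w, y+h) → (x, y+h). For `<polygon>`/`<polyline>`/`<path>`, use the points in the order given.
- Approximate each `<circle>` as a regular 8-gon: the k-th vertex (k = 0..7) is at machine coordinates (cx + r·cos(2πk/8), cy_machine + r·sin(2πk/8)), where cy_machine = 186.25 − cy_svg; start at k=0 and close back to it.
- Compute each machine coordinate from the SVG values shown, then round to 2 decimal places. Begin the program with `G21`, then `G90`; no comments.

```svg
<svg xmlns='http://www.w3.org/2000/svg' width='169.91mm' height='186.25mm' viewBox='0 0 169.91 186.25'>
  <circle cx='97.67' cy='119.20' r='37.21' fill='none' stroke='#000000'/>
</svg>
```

Since the viewBox matches the mm dimensions, user units are millimetres directly. The only transform is the Y-flip y_m = 186.25 − y_svg.

Shape 1 is a circle drawn with `<circle>`. Its stroke #000000 means engrave at S335, F2781. After flipping Y the toolpath is (134.88,67.05) → (123.98,93.36) → (97.67,104.26) → (71.36,93.36) → (60.46,67.05) → (71.36,40.74) → (97.67,29.84) → (123.98,40.74) → (134.88,67.05), returning to the start.

G21
G90
G0 X134.88 Y67.05
M4 S335
G1 X123.98 Y93.36 F2781
G1 X97.67 Y104.26 F2781
G1 X71.36 Y93.36 F2781
G1 X60.46 Y67.05 F2781
G1 X71.36 Y40.74 F2781
G1 X97.67 Y29.84 F2781
G1 X123.98 Y40.74 F2781
G1 X134.88 Y67.05 F2781
M5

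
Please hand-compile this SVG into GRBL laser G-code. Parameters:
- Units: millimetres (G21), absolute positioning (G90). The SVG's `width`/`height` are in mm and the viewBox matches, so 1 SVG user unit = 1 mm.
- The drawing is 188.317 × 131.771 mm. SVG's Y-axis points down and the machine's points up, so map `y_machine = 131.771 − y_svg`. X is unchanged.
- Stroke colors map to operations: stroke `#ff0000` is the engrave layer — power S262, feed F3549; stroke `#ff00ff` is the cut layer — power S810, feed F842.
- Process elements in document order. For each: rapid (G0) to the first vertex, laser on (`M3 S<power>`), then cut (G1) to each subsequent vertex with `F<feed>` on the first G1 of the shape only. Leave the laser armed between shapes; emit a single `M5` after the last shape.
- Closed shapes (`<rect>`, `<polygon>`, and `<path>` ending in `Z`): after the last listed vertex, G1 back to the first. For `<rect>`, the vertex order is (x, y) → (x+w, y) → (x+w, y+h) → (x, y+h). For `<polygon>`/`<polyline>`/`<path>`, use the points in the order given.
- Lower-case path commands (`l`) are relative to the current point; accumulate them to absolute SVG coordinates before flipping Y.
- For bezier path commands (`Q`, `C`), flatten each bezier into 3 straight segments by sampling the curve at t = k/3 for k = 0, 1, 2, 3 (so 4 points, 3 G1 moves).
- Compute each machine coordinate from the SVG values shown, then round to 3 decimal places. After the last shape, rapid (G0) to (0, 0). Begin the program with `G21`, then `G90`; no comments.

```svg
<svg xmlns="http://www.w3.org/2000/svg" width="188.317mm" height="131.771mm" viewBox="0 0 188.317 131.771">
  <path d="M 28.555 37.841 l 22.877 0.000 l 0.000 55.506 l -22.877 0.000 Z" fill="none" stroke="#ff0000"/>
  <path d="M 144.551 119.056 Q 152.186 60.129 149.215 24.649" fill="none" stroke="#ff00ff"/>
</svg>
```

G21
G90
G0 X28.555 Y93.930
M3 S262
G1 X51.432 Y93.930 F3549
G1 X51.432 Y38.424
G1 X28.555 Y38.424
G1 X28.555 Y93.930
G0 X144.551 Y12.715
M3 S810
G1 X148.463 Y49.394 F842
G1 X150.017 Y80.863
G1 X149.215 Y107.122
M5
G0 X0.000 Y0.000

Since the viewBox matches the mm dimensions, user units are millimetres directly. The only transform is the Y-flip y_m = 131.771 − y_svg.

Shape 1 is a rectangle drawn with `<path>`. Its stroke #ff0000 means engrave at S262, F3549. After flipping Y the toolpath is (28.555,93.930) → (51.432,93.930) → (51.432,38.424) → (28.555,38.424) → (28.555,93.930), returning to the start.

Shape 2 is a quadratic bezier drawn with `<path>`. Its stroke #ff00ff means cut at S810, F842. After flipping Y the toolpath is (144.551,12.715) → (148.463,49.394) → (150.017,80.863) → (149.215,107.122).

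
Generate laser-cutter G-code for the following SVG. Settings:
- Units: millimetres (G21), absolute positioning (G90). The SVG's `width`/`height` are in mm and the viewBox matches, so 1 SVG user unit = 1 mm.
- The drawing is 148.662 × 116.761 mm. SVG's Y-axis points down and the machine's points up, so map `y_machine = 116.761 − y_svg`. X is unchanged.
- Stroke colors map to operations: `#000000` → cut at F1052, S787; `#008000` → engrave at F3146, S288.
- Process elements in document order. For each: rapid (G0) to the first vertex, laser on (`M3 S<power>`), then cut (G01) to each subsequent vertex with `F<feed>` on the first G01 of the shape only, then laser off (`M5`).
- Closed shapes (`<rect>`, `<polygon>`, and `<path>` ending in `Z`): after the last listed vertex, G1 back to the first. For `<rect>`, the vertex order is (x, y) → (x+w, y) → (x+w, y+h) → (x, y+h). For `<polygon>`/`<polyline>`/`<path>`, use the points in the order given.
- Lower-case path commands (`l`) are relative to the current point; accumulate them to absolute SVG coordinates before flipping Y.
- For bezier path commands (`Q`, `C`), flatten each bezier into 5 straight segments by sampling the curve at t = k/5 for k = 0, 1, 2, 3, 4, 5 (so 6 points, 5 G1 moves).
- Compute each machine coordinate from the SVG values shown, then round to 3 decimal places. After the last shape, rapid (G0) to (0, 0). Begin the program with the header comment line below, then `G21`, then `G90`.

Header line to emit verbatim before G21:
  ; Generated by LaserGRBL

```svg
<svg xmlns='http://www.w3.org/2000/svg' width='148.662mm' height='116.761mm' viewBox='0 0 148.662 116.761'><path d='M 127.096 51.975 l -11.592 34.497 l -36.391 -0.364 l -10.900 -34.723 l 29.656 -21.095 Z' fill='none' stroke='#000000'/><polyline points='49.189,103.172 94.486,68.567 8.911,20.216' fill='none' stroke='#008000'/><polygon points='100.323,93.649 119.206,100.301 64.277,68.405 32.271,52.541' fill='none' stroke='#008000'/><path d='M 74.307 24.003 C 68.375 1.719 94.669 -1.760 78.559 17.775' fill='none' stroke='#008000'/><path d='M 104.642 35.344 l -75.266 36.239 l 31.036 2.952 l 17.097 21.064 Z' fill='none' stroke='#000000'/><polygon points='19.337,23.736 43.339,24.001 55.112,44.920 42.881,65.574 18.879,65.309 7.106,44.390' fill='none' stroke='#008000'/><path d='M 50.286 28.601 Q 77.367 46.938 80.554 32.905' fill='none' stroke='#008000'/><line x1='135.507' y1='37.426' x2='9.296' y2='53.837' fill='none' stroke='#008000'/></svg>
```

; Generated by LaserGRBL
G21
G90
G0 X127.096 Y64.786
M3 S787
G01 X115.504 Y30.289 F1052
G01 X79.113 Y30.653
G01 X68.213 Y65.376
G01 X97.869 Y86.471
G01 X127.096 Y64.786
M5
G0 X49.189 Y13.589
M3 S288
G01 X94.486 Y48.194 F3146
G01 X8.911 Y96.545
M5
G0 X100.323 Y23.112
M3 S288
G01 X119.206 Y16.460 F3146
G01 X64.277 Y48.356
G01 X32.271 Y64.220
G01 X100.323 Y23.112
M5
G0 X74.307 Y92.758
M3 S288
G01 X74.018 Y103.838 F3146
G01 X77.881 Y110.203
G01 X82.313 Y111.651
G01 X83.734 Y107.979
G01 X78.559 Y98.986
M5
G0 X104.642 Y81.417
M3 S787
G01 X29.376 Y45.178 F1052
G01 X60.412 Y42.226
G01 X77.509 Y21.162
G01 X104.642 Y81.417
M5
G0 X19.337 Y93.025
M3 S288
G01 X43.339 Y92.760 F3146
G01 X55.112 Y71.841
G01 X42.881 Y51.187
G01 X18.879 Y51.452
G01 X7.106 Y72.371
G01 X19.337 Y93.025
M5
G0 X50.286 Y88.160
M3 S288
G01 X60.163 Y82.120 F3146
G01 X68.128 Y78.670
G01 X74.181 Y77.809
G01 X78.323 Y79.538
G01 X80.554 Y83.856
M5
G0 X135.507 Y79.335
M3 S288
G01 X9.296 Y62.924 F3146
M5
G0 X0.000 Y0.000

1 u = 1 mm; y_m = 116.761 − y.

[1] `<path>` regular polygon, #000000→cut S787 F1052: (127.096,64.786) → (115.504,30.289) → (79.113,30.653) → (68.213,65.376) → (97.869,86.471) → (127.096,64.786) (closed)

[2] `<polyline>` open polyline, #008000→engrave S288 F3146: (49.189,13.589) → (94.486,48.194) → (8.911,96.545)

[3] `<polygon>` closed polygon, #008000→engrave S288 F3146: (100.323,23.112) → (119.206,16.460) → (64.277,48.356) → (32.271,64.220) → (100.323,23.112) (closed)

[4] `<path>` cubic bezier, #008000→engrave S288 F3146: (74.307,92.758) → (74.018,103.838) → (77.881,110.203) → (82.313,111.651) → (83.734,107.979) → (78.559,98.986)

[5] `<path>` closed polygon, #000000→cut S787 F1052: (104.642,81.417) → (29.376,45.178) → (60.412,42.226) → (77.509,21.162) → (104.642,81.417) (closed)

[6] `<polygon>` regular polygon, #008000→engrave S288 F3146: (19.337,93.025) → (43.339,92.760) → (55.112,71.841) → (42.881,51.187) → (18.879,51.452) → (7.106,72.371) → (19.337,93.025) (closed)

[7] `<path>` quadratic bezier, #008000→engrave S288 F3146: (50.286,88.160) → (60.163,82.120) → (68.128,78.670) → (74.181,77.809) → (78.323,79.538) → (80.554,83.856)

[8] `<line>` line segment, #008000→engrave S288 F3146: (135.507,79.335) → (9.296,62.924)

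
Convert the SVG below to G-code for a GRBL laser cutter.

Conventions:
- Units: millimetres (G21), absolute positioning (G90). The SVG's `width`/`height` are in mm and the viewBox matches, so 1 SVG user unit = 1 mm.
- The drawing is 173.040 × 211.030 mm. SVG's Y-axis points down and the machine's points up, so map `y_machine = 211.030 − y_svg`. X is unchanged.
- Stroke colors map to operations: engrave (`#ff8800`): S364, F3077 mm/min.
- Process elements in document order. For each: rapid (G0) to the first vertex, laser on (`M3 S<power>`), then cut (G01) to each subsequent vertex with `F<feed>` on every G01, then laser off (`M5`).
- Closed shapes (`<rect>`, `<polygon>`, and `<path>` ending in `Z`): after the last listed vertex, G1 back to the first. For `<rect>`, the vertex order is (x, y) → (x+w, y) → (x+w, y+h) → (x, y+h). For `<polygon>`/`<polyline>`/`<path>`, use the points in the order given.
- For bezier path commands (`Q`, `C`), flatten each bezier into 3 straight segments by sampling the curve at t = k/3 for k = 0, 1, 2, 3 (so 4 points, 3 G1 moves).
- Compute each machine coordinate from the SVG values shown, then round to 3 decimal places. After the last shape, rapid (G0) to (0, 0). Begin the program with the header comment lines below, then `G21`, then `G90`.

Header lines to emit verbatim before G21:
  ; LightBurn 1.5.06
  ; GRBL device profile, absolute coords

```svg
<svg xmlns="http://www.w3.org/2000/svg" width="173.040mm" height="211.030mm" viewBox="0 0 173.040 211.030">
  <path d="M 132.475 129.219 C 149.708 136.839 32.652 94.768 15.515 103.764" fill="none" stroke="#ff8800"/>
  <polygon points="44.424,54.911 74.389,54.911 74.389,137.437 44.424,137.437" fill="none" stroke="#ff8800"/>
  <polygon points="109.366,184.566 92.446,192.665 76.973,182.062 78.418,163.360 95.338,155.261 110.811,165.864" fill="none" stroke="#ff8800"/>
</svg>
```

1 u = 1 mm; y_m = 211.030 − y.

[1] `<path>` cubic bezier, #ff8800→engrave S364 F3077: (132.475,81.811) → (113.619,87.023) → (57.284,102.971) → (15.515,107.266)

[2] `<polygon>` rectangle, #ff8800→engrave S364 F3077: (44.424,156.119) → (74.389,156.119) → (74.389,73.593) → (44.424,73.593) → (44.424,156.119) (closed)

[3] `<polygon>` regular polygon, #ff8800→engrave S364 F3077: (109.366,26.464) → (92.446,18.365) → (76.973,28.968) → (78.418,47.670) → (95.338,55.769) → (110.811,45.166) → (109.366,26.464) (closed)

; LightBurn 1.5.06
; GRBL device profile, absolute coords
G21
G90
G0 X132.475 Y81.811
M3 S364
G01 X113.619 Y87.023 F3077
G01 X57.284 Y102.971 F3077
G01 X15.515 Y107.266 F3077
M5
G0 X44.424 Y156.119
M3 S364
G01 X74.389 Y156.119 F3077
G01 X74.389 Y73.593 F3077
G01 X44.424 Y73.593 F3077
G01 X44.424 Y156.119 F3077
M5
G0 X109.366 Y26.464
M3 S364
G01 X92.446 Y18.365 F3077
G01 X76.973 Y28.968 F3077
G01 X78.418 Y47.670 F3077
G01 X95.338 Y55.769 F3077
G01 X110.811 Y45.166 F3077
G01 X109.366 Y26.464 F3077
M5
G0 X0.000 Y0.000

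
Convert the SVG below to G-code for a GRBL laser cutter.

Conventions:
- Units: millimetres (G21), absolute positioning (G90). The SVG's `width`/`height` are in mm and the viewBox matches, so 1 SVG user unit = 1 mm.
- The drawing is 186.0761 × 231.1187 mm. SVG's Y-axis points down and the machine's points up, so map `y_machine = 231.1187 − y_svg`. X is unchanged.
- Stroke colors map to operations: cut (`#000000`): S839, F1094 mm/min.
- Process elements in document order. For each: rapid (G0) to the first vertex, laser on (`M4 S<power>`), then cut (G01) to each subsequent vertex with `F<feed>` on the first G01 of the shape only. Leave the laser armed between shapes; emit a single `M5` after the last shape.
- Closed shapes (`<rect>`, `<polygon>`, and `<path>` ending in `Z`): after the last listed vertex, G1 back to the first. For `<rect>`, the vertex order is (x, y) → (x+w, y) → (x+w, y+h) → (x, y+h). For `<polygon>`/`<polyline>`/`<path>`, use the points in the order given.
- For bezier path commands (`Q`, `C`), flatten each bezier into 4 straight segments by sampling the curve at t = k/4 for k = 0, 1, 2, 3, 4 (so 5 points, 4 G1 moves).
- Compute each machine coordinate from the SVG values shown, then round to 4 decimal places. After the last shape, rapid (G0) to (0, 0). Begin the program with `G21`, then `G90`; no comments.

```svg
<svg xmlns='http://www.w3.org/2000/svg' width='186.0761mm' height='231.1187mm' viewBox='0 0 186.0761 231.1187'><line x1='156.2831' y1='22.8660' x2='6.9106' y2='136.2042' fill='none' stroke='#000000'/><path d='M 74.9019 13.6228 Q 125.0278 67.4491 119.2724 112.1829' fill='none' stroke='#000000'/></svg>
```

G21
G90
G0 X156.2831 Y208.2527
M4 S839
G01 X6.9106 Y94.9145 F1094
G0 X74.9019 Y217.4959
M4 S839
G01 X96.4723 Y191.1510 F1094
G01 X111.0575 Y165.9427
G01 X118.6575 Y141.8710
G01 X119.2724 Y118.9358
M5
G0 X0.0000 Y0.0000

viewBox `0 0 186.0761 231.1187` with mm width/height → 1 unit = 1 mm. Flip: y_m = 231.1187 − y_svg.

**Shape 1** — `<line>` line segment, stroke `#000000` → cut (S839, F1094). Machine vertices: (156.2831,208.2527) → (6.9106,94.9145). Open path.

**Shape 2** — `<path>` quadratic bezier, stroke `#000000` → cut (S839, F1094). Control points (SVG): P0=(74.9019,13.6228), P1=(125.0278,67.4491), P2=(119.2724,112.1829); sampled at t=k/4. Machine vertices: (74.9019,217.4959) → (96.4723,191.1510) → (111.0575,165.9427) → (118.6575,141.8710) → (119.2724,118.9358). Open path.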